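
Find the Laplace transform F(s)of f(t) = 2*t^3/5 12/(5*s^4)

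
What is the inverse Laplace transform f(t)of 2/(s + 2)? 2*exp(-2*t)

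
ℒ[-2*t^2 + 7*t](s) 7/s^2 - 4/s^3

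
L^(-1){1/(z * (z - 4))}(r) exp(2 * r) * sinh(2 * r)/2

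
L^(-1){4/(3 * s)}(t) 4/3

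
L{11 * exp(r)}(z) 11/(z - 1)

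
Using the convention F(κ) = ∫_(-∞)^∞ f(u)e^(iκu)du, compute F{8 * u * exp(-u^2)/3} 4 * I * sqrt(pi) * κ * exp(-κ^2/4)/3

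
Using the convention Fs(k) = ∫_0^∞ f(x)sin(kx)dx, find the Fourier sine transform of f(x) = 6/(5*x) 3*pi/5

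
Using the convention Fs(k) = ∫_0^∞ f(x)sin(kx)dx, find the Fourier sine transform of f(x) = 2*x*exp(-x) 4*k/(k^2 + 1)^2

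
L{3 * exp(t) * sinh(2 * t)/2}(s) 3/((s - 1)^2-4)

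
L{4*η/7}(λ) 4/(7*λ^2)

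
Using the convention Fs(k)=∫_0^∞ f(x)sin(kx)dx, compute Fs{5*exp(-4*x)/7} 5*k/(7*(k^2 + 16))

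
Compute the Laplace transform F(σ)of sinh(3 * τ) 3/(σ^2 - 9)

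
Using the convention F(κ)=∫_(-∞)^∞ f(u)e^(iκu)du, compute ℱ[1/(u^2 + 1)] pi * exp(-Abs(κ))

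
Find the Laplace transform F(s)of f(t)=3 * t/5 3/(5 * s^2)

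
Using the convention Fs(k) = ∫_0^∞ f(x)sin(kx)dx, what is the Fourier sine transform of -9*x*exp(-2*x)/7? -36*k/(7*(k^2+4)^2)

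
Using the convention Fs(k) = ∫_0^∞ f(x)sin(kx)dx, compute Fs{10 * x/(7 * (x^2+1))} 5 * pi * exp(-k)/7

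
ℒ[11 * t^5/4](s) 330/s^6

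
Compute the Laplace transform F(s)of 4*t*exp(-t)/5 4/(5*(s+1)^2)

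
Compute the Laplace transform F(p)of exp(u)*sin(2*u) 2/((p - 1)^2 + 4)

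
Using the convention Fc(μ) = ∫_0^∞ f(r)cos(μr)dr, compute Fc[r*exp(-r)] (1 - μ^2)/(μ^2 + 1)^2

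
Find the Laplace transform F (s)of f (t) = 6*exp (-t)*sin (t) 6/ ( (s + 1)^2 + 1)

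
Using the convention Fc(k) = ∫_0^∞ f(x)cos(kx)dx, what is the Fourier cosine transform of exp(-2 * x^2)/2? sqrt(2) * sqrt(pi) * exp(-k^2/8)/8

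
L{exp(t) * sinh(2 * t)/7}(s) 2/(7 * ((s - 1)^2 - 4))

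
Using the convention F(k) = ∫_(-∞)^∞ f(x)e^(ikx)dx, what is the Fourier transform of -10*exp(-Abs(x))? -20/(k^2 + 1)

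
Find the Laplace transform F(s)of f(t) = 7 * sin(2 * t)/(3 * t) 7 * atan(2/s)/3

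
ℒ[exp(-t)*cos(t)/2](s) (s+1)/(2*((s+1)^2+1))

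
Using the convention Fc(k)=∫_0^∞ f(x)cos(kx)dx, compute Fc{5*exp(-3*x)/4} 15/(4*(k^2 + 9))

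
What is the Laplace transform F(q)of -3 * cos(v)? -3 * q/(q^2 + 1)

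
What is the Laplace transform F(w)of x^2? 2/w^3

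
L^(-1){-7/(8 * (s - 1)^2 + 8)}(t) -7 * exp(t) * sin(t)/8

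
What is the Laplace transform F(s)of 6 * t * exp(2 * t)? 6/(s - 2)^2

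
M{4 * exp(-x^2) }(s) 2 * gamma(s/2) 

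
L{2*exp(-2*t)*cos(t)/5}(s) 2*(s+2)/(5*((s+2)^2+1))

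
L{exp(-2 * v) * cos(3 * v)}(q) (q + 2)/((q + 2)^2 + 9)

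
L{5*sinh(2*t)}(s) 10/(s^2 - 4)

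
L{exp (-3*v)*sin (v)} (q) 1/ ( (q + 3)^2 + 1)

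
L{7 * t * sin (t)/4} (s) 7 * s/ (2 * (s^2 + 1)^2)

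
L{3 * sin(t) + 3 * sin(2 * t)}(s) 6/(s^2 + 4) + 3/(s^2 + 1)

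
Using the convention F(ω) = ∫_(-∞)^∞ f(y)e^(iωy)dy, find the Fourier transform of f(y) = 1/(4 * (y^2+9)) pi * exp(-3 * Abs(ω))/12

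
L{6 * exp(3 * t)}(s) 6/(s - 3)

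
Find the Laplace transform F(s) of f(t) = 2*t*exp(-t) 2/(s + 1) ^2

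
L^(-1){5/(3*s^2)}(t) 5*t/3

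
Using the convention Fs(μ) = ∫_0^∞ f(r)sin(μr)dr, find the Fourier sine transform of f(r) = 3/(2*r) 3*pi/4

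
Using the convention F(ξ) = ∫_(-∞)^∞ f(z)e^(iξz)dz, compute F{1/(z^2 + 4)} pi*exp(-2*Abs(ξ))/2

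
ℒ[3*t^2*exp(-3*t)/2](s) 3/(s + 3)^3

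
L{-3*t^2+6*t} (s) 6/s^2-6/s^3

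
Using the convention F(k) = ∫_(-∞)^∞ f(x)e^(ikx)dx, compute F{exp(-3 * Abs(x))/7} 6/(7 * (k^2 + 9))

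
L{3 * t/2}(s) 3/(2 * s^2)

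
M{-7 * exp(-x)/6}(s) -7 * gamma(s)/6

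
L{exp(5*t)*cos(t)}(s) (s - 5)/((s - 5)^2+1)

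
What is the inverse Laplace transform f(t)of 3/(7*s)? 3/7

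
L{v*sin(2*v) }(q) 4*q/(q^2+4) ^2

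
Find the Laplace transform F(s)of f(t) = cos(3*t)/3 s/(3*(s^2 + 9))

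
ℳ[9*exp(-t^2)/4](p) 9*gamma(p/2)/8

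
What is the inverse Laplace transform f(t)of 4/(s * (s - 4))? 2 * exp(2 * t) * sinh(2 * t)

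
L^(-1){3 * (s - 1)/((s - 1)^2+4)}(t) 3 * exp(t) * cos(2 * t)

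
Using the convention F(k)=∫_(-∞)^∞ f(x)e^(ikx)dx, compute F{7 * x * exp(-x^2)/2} 7 * I * sqrt(pi) * k * exp(-k^2/4)/4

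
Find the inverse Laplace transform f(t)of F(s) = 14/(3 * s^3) 7 * t^2/3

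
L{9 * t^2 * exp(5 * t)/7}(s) 18/(7 * (s - 5)^3)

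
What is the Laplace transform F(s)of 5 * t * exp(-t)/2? 5/(2 * (s + 1)^2)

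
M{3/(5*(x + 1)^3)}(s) 3*pi*(s - 2)*(s - 1)/(10*sin(pi*s))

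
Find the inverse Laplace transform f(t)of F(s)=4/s 4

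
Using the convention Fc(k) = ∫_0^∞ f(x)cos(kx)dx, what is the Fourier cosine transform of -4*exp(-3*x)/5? -12/(5*k^2 + 45)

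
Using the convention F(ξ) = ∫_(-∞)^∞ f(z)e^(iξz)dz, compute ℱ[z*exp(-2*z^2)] sqrt(2)*I*sqrt(pi)*ξ*exp(-ξ^2/8)/8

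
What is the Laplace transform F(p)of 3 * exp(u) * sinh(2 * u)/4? 3/(2 * ((p - 1)^2-4))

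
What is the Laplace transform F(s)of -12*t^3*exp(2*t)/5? -72/(5*(s - 2)^4)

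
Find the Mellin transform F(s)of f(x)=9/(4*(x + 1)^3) 9*pi*(s - 2)*(s - 1)/(8*sin(pi*s))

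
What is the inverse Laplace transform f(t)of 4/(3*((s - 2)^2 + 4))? 2*exp(2*t)*sin(2*t)/3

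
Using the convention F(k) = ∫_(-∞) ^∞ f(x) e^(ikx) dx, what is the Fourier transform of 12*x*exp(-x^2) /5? 6*I*sqrt(pi)*k*exp(-k^2/4) /5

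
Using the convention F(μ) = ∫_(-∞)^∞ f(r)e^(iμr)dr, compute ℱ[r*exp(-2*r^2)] sqrt(2)*I*sqrt(pi)*μ*exp(-μ^2/8)/8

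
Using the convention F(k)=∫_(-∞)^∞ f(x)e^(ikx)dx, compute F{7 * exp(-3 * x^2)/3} 7 * sqrt(3) * sqrt(pi) * exp(-k^2/12)/9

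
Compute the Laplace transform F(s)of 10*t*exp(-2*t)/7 10/(7*(s + 2)^2)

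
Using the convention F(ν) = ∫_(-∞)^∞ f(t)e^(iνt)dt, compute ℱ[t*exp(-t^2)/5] I*sqrt(pi)*ν*exp(-ν^2/4)/10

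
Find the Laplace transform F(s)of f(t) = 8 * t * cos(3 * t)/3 8 * (s^2 - 9)/(3 * (s^2+9)^2)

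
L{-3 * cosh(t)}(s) -3 * s/(s^2 - 1)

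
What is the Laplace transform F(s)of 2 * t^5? 240/s^6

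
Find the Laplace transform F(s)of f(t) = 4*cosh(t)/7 4*s/(7*(s^2 - 1))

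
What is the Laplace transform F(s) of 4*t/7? 4/(7*s^2) 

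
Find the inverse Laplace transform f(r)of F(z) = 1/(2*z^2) r/2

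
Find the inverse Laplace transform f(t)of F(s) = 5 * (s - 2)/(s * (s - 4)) 5 * exp(2 * t) * cosh(2 * t)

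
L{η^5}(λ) 120/λ^6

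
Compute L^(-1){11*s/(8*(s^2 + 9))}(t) 11*cos(3*t)/8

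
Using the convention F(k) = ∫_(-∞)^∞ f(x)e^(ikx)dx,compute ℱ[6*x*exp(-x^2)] 3*I*sqrt(pi)*k*exp(-k^2/4)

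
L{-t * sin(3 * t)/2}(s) -3 * s/(s^2 + 9)^2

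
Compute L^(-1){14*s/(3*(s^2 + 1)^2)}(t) 7*t*sin(t)/3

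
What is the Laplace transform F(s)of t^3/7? 6/(7*s^4)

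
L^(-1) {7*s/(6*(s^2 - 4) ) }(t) 7*cosh(2*t) /6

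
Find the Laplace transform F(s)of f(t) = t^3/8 3/(4*s^4)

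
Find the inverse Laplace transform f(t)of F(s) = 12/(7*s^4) 2*t^3/7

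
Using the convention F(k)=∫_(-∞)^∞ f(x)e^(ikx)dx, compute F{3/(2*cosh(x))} 3*pi/(2*cosh(pi*k/2))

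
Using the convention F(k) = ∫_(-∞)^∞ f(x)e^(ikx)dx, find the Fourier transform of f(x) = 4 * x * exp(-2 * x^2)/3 sqrt(2) * I * sqrt(pi) * k * exp(-k^2/8)/6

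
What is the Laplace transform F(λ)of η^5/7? 120/(7 * λ^6)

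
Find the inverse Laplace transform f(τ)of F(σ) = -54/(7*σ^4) -9*τ^3/7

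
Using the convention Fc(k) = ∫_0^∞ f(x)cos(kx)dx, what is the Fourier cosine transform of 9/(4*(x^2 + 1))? 9*pi*exp(-k)/8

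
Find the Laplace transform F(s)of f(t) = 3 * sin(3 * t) 9/(s^2 + 9)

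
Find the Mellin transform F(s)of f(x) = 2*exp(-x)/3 2*gamma(s)/3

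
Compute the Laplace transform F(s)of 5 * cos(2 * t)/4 5 * s/(4 * (s^2 + 4))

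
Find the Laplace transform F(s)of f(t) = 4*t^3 24/s^4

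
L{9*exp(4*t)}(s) 9/(s - 4)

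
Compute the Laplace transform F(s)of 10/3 10/(3*s)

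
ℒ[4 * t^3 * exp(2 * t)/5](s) 24/(5 * (s - 2)^4)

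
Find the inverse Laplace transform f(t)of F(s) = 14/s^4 7*t^3/3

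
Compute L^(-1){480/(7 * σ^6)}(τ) 4 * τ^5/7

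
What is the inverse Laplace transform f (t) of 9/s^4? 3*t^3/2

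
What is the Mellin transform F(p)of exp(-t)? gamma(p)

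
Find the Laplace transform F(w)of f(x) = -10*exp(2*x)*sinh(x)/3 -10/(3*(w - 2)^2 - 3)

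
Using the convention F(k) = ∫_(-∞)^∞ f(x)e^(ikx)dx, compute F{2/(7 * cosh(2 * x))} pi/(7 * cosh(pi * k/4))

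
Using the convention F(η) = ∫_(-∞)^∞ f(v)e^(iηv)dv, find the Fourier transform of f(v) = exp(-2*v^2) sqrt(2)*sqrt(pi)*exp(-η^2/8)/2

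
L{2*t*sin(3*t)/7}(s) 12*s/(7*(s^2 + 9)^2)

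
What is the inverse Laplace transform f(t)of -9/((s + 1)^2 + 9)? -3*exp(-t)*sin(3*t)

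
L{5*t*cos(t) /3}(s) 5*(s^2-1) /(3*(s^2 + 1) ^2) 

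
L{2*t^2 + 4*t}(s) 4/s^3 + 4/s^2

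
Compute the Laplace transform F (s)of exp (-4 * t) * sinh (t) 1/ ( (s+4)^2 - 1)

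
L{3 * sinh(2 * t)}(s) 6/(s^2 - 4)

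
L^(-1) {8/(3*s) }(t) 8/3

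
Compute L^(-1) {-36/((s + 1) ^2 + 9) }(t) -12*exp(-t)*sin(3*t) 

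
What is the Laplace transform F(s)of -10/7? -10/(7*s)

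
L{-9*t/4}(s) -9/(4*s^2)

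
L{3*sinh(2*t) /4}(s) 3/(2*(s^2 - 4) ) 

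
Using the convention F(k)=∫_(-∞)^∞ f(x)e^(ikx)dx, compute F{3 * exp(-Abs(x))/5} 6/(5 * (k^2 + 1))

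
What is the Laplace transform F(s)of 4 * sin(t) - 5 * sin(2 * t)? 4/(s^2 + 1) - 10/(s^2 + 4)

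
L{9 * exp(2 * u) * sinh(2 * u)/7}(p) 18/(7 * p * (p - 4))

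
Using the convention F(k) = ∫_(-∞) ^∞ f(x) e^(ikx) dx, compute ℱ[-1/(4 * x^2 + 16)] -pi * exp(-2 * Abs(k) ) /8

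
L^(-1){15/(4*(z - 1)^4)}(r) 5*r^3*exp(r)/8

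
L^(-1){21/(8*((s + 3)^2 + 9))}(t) 7*exp(-3*t)*sin(3*t)/8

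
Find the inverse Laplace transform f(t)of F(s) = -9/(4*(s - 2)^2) -9*t*exp(2*t)/4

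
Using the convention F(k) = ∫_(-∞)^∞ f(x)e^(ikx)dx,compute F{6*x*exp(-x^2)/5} 3*I*sqrt(pi)*k*exp(-k^2/4)/5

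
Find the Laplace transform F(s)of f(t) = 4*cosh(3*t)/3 4*s/(3*(s^2 - 9))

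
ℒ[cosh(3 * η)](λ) λ/(λ^2-9)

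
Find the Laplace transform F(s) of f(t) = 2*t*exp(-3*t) 2/(s+3) ^2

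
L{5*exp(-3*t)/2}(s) 5/(2*(s + 3))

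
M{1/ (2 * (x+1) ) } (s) pi * csc (pi * s) /2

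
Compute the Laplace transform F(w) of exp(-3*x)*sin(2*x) 2/((w + 3) ^2 + 4) 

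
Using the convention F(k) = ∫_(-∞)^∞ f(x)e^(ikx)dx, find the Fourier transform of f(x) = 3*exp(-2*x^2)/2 3*sqrt(2)*sqrt(pi)*exp(-k^2/8)/4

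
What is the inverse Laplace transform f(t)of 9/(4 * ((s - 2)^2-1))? 9 * exp(2 * t) * sinh(t)/4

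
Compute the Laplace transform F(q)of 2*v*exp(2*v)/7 2/(7*(q - 2)^2)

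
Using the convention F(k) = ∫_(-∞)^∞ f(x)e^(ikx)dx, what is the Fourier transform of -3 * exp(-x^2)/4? -3 * sqrt(pi) * exp(-k^2/4)/4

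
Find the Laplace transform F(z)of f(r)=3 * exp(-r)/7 3/(7 * (z + 1))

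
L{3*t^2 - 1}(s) 6/s^3 - 1/s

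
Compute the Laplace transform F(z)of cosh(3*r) z/(z^2 - 9)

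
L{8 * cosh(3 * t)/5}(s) 8 * s/(5 * (s^2 - 9))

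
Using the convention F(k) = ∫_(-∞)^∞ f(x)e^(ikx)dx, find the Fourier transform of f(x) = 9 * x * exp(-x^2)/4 9 * I * sqrt(pi) * k * exp(-k^2/4)/8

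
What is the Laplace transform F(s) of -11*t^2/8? -11/(4*s^3) 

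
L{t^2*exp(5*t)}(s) 2/(s - 5)^3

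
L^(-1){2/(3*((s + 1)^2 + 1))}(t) 2*exp(-t)*sin(t)/3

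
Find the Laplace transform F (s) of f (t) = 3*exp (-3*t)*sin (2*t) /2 3/ ( (s + 3) ^2 + 4) 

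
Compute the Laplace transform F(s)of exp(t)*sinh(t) 1/(s*(s - 2))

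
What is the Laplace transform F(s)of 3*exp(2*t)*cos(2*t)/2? 3*(s - 2)/(2*((s - 2)^2 + 4))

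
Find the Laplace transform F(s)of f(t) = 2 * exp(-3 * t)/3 2/(3 * (s + 3))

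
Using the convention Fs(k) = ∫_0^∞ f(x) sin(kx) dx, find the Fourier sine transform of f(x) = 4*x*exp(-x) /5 8*k/(5*(k^2 + 1) ^2) 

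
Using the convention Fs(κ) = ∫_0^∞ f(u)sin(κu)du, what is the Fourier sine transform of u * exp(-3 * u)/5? 6 * κ/(5 * (κ^2+9)^2)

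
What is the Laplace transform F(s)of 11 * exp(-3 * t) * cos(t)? 11 * (s + 3)/((s + 3)^2 + 1)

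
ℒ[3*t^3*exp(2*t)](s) 18/(s - 2)^4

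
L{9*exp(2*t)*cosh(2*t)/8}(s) 9*(s - 2)/(8*s*(s - 4))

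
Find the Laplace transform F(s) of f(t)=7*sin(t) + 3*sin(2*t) 7/(s^2 + 1) + 6/(s^2 + 4) 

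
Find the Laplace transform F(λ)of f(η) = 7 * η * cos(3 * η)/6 7 * (λ^2 - 9)/(6 * (λ^2 + 9)^2)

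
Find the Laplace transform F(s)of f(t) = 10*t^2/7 20/(7*s^3)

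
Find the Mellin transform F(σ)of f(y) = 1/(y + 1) pi*csc(pi*σ)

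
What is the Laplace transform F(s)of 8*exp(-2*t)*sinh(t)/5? 8/(5*((s + 2)^2 - 1))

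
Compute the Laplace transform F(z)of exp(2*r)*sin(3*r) 3/((z - 2)^2 + 9)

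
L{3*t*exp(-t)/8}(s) 3/(8*(s + 1)^2)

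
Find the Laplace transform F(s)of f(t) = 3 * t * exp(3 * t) 3/(s - 3)^2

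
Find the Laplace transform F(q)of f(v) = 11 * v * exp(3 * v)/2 11/(2 * (q - 3)^2)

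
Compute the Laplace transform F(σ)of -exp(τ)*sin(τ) -1/((σ - 1)^2 + 1)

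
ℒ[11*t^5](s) 1320/s^6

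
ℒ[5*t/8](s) 5/(8*s^2)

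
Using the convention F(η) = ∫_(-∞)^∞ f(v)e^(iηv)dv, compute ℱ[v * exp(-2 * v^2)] sqrt(2) * I * sqrt(pi) * η * exp(-η^2/8)/8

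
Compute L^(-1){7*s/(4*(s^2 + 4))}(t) 7*cos(2*t)/4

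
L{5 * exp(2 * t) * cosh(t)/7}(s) 5 * (s - 2)/(7 * ((s - 2)^2 - 1))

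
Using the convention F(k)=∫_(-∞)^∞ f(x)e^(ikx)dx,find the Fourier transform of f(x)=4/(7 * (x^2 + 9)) 4 * pi * exp(-3 * Abs(k))/21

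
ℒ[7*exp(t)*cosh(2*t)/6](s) 7*(s - 1)/(6*((s - 1)^2 - 4))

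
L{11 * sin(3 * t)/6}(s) 11/(2 * (s^2 + 9))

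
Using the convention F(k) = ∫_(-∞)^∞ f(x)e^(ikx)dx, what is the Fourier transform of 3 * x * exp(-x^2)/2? 3 * I * sqrt(pi) * k * exp(-k^2/4)/4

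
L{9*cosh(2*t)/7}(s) 9*s/(7*(s^2 - 4))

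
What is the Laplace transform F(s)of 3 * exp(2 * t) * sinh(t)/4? 3/(4 * ((s - 2)^2 - 1))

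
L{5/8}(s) 5/(8 * s)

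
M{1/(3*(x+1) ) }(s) pi*csc(pi*s) /3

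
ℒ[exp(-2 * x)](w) 1/(w + 2) 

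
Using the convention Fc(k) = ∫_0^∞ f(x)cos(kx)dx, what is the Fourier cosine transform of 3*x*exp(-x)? 3*(1 - k^2)/(k^2 + 1)^2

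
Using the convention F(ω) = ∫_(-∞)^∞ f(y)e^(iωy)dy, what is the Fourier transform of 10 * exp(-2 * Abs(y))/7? 40/(7 * (ω^2 + 4))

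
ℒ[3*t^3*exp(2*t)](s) 18/(s - 2)^4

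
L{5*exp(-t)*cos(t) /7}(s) 5*(s + 1) /(7*((s + 1) ^2 + 1) ) 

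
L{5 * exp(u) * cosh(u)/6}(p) 5 * (p - 1)/(6 * p * (p - 2))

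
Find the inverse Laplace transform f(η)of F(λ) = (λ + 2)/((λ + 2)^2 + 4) exp(-2 * η) * cos(2 * η)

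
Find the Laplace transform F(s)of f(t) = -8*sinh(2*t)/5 -16/(5*s^2-20)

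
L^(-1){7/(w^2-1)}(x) 7 * sinh(x)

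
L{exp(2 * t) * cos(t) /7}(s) (s - 2) /(7 * ((s - 2) ^2 + 1) ) 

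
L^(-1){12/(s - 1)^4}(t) 2*t^3*exp(t)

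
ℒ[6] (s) 6/s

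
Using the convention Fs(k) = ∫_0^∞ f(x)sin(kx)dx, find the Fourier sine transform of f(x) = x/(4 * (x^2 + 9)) pi * exp(-3 * k)/8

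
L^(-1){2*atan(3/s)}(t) 2*sin(3*t)/t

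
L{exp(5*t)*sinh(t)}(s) 1/((s - 5)^2-1)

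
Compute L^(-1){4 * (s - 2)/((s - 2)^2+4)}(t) 4 * exp(2 * t) * cos(2 * t)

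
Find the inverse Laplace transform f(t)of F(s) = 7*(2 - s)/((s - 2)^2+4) -7*exp(2*t)*cos(2*t)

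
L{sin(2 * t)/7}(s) 2/(7 * (s^2 + 4))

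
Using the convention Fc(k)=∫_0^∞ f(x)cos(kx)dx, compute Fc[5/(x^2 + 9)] 5 * pi * exp(-3 * k)/6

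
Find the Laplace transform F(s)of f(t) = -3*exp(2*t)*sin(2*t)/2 -3/((s - 2)^2 + 4)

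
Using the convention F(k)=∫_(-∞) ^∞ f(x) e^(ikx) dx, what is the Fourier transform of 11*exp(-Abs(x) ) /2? 11/(k^2 + 1) 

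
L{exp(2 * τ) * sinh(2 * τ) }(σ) 2/(σ * (σ - 4) ) 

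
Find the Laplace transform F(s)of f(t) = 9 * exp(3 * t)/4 9/(4 * (s - 3))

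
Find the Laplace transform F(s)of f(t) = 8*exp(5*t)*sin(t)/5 8/(5*((s - 5)^2 + 1))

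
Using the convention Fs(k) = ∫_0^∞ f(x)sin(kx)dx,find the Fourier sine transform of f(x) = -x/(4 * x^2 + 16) -pi * exp(-2 * k)/8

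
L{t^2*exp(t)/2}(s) (s - 1)^(-3)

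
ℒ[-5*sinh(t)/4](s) -5/(4*s^2-4)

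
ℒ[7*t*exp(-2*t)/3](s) 7/(3*(s + 2)^2)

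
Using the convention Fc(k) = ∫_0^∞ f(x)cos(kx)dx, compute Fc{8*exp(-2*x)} 16/(k^2 + 4)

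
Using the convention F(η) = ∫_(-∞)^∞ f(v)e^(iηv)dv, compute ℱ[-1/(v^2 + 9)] -pi*exp(-3*Abs(η))/3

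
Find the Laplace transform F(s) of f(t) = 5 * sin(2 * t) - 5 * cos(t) 10/(s^2 + 4) - 5 * s/(s^2 + 1) 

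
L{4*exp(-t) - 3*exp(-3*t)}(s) 4/(s + 1) - 3/(s + 3)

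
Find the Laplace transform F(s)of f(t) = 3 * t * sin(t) 6 * s/(s^2 + 1)^2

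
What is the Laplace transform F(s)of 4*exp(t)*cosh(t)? 4*(s - 1)/(s*(s - 2))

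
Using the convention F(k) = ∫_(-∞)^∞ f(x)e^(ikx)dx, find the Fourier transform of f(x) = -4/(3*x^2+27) -4*pi*exp(-3*Abs(k))/9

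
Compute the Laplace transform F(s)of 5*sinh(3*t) 15/(s^2 - 9)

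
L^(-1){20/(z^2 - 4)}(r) 10*sinh(2*r)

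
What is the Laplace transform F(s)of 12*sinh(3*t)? 36/(s^2-9)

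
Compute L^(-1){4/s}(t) 4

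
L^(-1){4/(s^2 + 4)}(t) 2*sin(2*t)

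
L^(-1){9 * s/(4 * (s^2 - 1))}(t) 9 * cosh(t)/4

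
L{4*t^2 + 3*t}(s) 3/s^2 + 8/s^3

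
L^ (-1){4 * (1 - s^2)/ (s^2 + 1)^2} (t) -4 * t * cos (t)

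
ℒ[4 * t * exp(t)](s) 4/(s - 1)^2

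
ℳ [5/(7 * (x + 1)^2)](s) -5 * pi * (s - 1)/(7 * sin(pi * s))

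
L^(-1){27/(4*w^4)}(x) 9*x^3/8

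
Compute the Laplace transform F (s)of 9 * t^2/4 9/ (2 * s^3)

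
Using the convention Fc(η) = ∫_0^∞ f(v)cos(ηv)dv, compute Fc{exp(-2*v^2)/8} sqrt(2)*sqrt(pi)*exp(-η^2/8)/32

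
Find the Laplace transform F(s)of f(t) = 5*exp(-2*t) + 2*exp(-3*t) 5/(s + 2) + 2/(s + 3)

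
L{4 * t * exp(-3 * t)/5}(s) 4/(5 * (s + 3)^2)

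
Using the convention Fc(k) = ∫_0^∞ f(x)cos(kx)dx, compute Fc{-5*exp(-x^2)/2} -5*sqrt(pi)*exp(-k^2/4)/4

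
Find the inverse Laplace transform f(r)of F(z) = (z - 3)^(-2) r*exp(3*r)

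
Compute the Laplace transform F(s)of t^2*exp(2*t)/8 1/(4*(s - 2)^3)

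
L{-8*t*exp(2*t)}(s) -8/(s - 2)^2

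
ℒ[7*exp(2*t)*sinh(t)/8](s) 7/(8*((s - 2)^2 - 1))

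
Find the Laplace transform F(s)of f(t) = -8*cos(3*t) -8*s/(s^2 + 9)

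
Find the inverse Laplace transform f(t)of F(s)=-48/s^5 -2*t^4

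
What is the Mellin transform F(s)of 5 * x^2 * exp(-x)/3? 5 * gamma(s+2)/3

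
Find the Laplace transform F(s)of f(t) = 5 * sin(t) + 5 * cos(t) 5/(s^2 + 1) + 5 * s/(s^2 + 1)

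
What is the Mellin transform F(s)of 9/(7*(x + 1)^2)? -9*pi*(s - 1)/(7*sin(pi*s))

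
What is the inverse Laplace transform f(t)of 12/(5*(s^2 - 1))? 12*sinh(t)/5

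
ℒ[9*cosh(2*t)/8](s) 9*s/(8*(s^2 - 4))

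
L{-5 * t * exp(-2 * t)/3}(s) -5/(3 * (s + 2)^2)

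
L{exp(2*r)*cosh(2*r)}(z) (z - 2)/(z*(z - 4))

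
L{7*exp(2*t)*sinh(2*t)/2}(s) 7/(s*(s - 4))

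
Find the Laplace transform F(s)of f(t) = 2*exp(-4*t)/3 2/(3*(s+4))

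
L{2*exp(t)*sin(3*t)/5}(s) 6/(5*((s - 1)^2 + 9))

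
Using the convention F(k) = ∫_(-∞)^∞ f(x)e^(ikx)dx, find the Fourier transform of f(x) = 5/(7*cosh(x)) 5*pi/(7*cosh(pi*k/2))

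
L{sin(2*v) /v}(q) atan(2/q) 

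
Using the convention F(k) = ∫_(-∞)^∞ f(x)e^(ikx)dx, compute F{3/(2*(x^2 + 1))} 3*pi*exp(-Abs(k))/2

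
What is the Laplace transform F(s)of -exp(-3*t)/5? -1/(5*s + 15)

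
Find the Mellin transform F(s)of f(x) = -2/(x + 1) -2*pi*csc(pi*s)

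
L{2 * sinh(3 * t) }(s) 6/(s^2 - 9) 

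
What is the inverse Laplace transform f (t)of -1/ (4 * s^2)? -t/4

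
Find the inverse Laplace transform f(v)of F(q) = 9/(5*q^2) 9*v/5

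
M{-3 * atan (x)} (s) 3 * pi * sec (pi * s/2)/ (2 * s)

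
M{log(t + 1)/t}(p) -pi * csc(pi * p)/(p - 1)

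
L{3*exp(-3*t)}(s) 3/(s + 3)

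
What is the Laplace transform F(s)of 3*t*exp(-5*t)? 3/(s+5)^2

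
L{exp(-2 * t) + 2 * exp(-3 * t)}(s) 1/(s + 2) + 2/(s + 3)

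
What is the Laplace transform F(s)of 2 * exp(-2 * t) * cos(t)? 2 * (s + 2)/((s + 2)^2 + 1)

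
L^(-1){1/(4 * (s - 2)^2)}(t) t * exp(2 * t)/4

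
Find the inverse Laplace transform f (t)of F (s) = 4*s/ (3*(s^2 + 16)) 4*cos (4*t)/3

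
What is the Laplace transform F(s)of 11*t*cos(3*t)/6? 11*(s^2 - 9)/(6*(s^2 + 9)^2)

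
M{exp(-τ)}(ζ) gamma(ζ)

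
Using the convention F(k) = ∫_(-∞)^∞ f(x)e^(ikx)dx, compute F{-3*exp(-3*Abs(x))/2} -9/(k^2+9)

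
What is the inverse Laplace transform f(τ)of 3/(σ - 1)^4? τ^3*exp(τ)/2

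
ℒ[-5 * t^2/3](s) -10/(3 * s^3)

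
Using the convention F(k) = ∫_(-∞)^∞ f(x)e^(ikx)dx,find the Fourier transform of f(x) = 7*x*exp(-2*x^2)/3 7*sqrt(2)*I*sqrt(pi)*k*exp(-k^2/8)/24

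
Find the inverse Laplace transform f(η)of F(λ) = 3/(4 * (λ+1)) 3 * exp(-η)/4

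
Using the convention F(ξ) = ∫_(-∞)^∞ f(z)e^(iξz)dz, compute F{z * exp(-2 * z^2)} sqrt(2) * I * sqrt(pi) * ξ * exp(-ξ^2/8)/8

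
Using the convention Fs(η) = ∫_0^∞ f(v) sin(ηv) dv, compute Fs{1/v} pi/2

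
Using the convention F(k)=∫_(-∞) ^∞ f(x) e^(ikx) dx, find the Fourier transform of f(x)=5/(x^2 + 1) 5 * pi * exp(-Abs(k) ) 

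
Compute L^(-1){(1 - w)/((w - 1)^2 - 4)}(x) -exp(x)*cosh(2*x)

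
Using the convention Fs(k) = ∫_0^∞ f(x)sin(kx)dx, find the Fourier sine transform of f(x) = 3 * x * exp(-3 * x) 18 * k/(k^2 + 9)^2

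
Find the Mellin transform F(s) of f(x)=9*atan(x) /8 -9*pi*sec(pi*s/2) /(16*s) 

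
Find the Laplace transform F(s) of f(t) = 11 11/s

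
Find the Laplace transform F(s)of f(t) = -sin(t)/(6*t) -atan(1/s)/6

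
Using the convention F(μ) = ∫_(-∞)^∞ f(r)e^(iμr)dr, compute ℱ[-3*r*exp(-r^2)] -3*I*sqrt(pi)*μ*exp(-μ^2/4)/2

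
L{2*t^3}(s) 12/s^4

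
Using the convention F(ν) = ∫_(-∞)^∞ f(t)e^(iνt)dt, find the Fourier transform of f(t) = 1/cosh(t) pi/cosh(pi * ν/2)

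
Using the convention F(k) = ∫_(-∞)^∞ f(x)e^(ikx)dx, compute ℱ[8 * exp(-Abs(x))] 16/(k^2+1)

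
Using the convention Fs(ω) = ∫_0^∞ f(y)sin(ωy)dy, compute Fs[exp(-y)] ω/(ω^2+1)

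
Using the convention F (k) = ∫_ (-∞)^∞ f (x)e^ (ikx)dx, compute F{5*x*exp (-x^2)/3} 5*I*sqrt (pi)*k*exp (-k^2/4)/6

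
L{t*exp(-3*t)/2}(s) 1/(2*(s + 3)^2)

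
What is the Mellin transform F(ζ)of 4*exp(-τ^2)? 2*gamma(ζ/2)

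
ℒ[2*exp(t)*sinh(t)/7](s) 2/(7*s*(s - 2))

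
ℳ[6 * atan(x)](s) -3 * pi * sec(pi * s/2)/s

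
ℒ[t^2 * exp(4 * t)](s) 2/(s - 4)^3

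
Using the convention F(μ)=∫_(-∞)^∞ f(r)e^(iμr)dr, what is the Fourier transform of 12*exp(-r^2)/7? 12*sqrt(pi)*exp(-μ^2/4)/7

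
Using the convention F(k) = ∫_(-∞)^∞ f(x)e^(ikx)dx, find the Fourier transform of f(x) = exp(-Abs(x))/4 1/(2*(k^2 + 1))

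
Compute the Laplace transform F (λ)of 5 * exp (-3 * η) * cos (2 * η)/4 5 * (λ + 3)/ (4 * ( (λ + 3)^2 + 4))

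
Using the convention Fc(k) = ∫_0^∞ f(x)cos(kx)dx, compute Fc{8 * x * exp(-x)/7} 8 * (1 - k^2)/(7 * (k^2 + 1)^2)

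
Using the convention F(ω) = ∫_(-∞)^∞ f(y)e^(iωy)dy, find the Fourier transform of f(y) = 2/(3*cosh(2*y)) pi/(3*cosh(pi*ω/4))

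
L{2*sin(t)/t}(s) 2*atan(1/s)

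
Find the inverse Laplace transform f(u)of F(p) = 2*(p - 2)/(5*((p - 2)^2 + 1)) 2*exp(2*u)*cos(u)/5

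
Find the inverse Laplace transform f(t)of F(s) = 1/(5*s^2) t/5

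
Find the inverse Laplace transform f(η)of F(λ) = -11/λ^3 -11*η^2/2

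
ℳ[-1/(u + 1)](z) -pi*csc(pi*z)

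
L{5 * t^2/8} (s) 5/ (4 * s^3)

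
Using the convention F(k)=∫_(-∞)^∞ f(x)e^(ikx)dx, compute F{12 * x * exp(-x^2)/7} 6 * I * sqrt(pi) * k * exp(-k^2/4)/7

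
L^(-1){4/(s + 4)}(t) 4*exp(-4*t)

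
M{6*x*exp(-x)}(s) 6*gamma(s+1)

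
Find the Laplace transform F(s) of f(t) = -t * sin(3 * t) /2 -3 * s/(s^2 + 9) ^2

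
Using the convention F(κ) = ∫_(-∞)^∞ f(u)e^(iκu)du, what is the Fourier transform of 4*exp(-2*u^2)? 2*sqrt(2)*sqrt(pi)*exp(-κ^2/8)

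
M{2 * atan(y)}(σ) -pi * sec(pi * σ/2)/σ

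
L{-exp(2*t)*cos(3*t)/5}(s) (2 - s)/(5*((s - 2)^2+9))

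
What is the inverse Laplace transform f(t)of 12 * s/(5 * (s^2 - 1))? 12 * cosh(t)/5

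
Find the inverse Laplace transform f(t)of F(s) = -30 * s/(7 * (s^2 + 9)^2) -5 * t * sin(3 * t)/7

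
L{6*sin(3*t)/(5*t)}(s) 6*atan(3/s)/5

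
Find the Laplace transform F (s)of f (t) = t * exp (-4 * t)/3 1/ (3 * (s + 4)^2)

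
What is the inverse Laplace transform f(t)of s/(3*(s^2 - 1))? cosh(t)/3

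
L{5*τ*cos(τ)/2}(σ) 5*(σ^2-1)/(2*(σ^2 + 1)^2)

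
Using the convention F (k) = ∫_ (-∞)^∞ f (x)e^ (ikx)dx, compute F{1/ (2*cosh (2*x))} pi/ (4*cosh (pi*k/4))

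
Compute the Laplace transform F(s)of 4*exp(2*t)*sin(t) 4/((s - 2)^2+1)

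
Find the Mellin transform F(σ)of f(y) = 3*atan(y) -3*pi*sec(pi*σ/2)/(2*σ)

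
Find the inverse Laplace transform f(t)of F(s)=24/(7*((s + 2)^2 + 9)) 8*exp(-2*t)*sin(3*t)/7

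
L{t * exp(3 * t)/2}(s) 1/(2 * (s - 3)^2)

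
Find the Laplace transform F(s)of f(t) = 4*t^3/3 8/s^4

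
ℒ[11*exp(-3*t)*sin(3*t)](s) 33/((s + 3)^2 + 9)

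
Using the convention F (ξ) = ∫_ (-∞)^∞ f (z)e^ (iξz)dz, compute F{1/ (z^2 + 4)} pi * exp (-2 * Abs (ξ))/2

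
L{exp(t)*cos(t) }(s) (s - 1) /((s - 1) ^2 + 1) 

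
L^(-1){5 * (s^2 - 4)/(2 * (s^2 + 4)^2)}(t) 5 * t * cos(2 * t)/2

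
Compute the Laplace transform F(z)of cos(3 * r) z/(z^2 + 9)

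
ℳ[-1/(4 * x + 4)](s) -pi * csc(pi * s)/4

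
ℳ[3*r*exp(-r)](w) 3*gamma(w + 1)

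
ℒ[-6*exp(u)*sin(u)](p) -6/((p - 1)^2 + 1)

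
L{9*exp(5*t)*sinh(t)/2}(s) 9/(2*((s - 5)^2 - 1))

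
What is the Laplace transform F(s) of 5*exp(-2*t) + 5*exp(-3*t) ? 5/(s + 3) + 5/(s + 2) 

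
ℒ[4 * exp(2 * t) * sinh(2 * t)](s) 8/(s * (s - 4))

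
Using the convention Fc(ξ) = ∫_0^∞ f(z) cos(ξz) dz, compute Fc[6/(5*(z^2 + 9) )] pi*exp(-3*ξ) /5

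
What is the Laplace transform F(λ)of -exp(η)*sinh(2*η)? -2/((λ - 1)^2-4)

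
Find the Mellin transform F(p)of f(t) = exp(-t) gamma(p)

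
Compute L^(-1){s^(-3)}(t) t^2/2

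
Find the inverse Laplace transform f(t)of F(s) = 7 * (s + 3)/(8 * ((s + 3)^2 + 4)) 7 * exp(-3 * t) * cos(2 * t)/8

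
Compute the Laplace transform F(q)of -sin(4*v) -4/(q^2 + 16)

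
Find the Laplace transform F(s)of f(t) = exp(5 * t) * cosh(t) (s - 5)/((s - 5)^2-1)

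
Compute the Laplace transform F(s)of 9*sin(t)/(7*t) 9*atan(1/s)/7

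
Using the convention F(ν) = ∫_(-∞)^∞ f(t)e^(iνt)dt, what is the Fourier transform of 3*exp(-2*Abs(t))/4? 3/(ν^2+4)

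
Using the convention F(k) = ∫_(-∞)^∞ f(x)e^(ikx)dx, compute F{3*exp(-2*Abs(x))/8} 3/(2*(k^2+4))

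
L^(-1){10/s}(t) 10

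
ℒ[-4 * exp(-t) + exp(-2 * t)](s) 1/(s + 2) - 4/(s + 1)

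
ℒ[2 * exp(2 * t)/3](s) 2/(3 * (s - 2))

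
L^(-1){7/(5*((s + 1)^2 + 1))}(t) 7*exp(-t)*sin(t)/5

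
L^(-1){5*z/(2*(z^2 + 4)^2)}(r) 5*r*sin(2*r)/8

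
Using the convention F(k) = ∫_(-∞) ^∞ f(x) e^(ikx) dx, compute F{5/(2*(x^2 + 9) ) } 5*pi*exp(-3*Abs(k) ) /6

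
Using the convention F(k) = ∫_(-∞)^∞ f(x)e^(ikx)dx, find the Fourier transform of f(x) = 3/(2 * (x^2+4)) 3 * pi * exp(-2 * Abs(k))/4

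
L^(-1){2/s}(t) 2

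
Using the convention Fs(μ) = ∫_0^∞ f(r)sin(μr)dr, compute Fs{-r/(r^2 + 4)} -pi*exp(-2*μ)/2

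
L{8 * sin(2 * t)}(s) 16/(s^2 + 4)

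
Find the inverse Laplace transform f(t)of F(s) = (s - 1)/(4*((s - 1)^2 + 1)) exp(t)*cos(t)/4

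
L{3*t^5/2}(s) 180/s^6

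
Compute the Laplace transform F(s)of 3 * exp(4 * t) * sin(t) 3/((s - 4)^2 + 1)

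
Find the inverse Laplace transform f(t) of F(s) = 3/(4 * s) 3/4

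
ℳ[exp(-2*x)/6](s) gamma(s)/(6*2^s)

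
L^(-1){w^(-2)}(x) x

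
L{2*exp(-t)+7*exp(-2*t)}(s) 7/(s+2)+2/(s+1)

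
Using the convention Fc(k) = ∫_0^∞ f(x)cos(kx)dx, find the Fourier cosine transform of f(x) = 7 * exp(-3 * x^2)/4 7 * sqrt(3) * sqrt(pi) * exp(-k^2/12)/24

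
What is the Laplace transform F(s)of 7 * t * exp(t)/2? 7/(2 * (s - 1)^2)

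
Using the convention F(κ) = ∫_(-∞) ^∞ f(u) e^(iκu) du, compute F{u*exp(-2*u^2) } sqrt(2)*I*sqrt(pi)*κ*exp(-κ^2/8) /8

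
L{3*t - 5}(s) 3/s^2 - 5/s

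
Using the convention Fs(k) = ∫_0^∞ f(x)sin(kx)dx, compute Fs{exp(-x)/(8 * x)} atan(k)/8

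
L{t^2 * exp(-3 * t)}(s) 2/(s + 3)^3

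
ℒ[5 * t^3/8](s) 15/(4 * s^4) 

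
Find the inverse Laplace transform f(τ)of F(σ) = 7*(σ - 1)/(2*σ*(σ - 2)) 7*exp(τ)*cosh(τ)/2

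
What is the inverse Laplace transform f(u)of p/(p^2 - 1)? cosh(u)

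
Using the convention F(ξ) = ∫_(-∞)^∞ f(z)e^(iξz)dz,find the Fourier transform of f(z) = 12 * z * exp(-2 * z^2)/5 3 * sqrt(2) * I * sqrt(pi) * ξ * exp(-ξ^2/8)/10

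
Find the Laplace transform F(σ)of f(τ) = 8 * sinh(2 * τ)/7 16/(7 * (σ^2-4))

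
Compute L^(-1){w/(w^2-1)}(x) cosh(x)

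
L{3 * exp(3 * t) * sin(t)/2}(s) 3/(2 * ((s - 3)^2+1))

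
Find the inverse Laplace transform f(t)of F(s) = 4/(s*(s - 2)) 4*exp(t)*sinh(t)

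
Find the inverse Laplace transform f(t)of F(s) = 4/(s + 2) 4*exp(-2*t)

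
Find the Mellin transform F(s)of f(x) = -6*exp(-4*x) -6*gamma(s)/2^(2*s)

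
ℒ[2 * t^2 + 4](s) 4/s^3 + 4/s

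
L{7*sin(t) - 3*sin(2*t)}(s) 7/(s^2 + 1) - 6/(s^2 + 4)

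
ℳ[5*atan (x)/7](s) -5*pi*sec (pi*s/2)/ (14*s)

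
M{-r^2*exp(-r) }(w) -gamma(w + 2) 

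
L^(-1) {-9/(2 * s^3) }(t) -9 * t^2/4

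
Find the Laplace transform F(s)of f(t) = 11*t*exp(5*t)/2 11/(2*(s - 5)^2)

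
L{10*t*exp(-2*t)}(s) 10/(s + 2)^2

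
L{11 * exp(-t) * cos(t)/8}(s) 11 * (s + 1)/(8 * ((s + 1)^2 + 1))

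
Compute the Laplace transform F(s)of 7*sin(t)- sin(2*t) 7/(s^2 + 1) - 2/(s^2 + 4)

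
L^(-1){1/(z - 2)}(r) exp(2*r)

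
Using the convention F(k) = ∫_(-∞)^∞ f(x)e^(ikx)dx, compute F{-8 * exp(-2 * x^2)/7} -4 * sqrt(2) * sqrt(pi) * exp(-k^2/8)/7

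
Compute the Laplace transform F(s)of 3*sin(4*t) 12/(s^2 + 16)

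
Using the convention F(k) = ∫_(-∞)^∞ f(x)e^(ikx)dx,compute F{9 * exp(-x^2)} 9 * sqrt(pi) * exp(-k^2/4)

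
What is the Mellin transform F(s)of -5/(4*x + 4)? -5*pi*csc(pi*s)/4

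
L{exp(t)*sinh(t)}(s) 1/(s*(s - 2))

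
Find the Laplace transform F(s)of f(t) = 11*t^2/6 11/(3*s^3)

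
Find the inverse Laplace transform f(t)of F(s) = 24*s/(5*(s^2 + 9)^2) 4*t*sin(3*t)/5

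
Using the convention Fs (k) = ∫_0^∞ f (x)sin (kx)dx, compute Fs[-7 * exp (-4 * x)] -7 * k/ (k^2 + 16)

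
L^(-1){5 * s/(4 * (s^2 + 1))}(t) 5 * cos(t)/4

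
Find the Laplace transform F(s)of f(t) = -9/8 -9/(8*s)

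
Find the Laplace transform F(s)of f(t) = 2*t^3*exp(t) 12/(s - 1)^4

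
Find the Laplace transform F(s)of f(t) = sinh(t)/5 1/(5 * (s^2 - 1))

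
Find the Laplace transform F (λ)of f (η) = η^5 120/λ^6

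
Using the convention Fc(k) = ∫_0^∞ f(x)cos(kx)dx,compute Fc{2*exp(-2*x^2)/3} sqrt(2)*sqrt(pi)*exp(-k^2/8)/6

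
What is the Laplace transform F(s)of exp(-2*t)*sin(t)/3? 1/(3*((s + 2)^2 + 1))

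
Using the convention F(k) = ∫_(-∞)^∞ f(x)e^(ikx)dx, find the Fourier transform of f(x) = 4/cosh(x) 4*pi/cosh(pi*k/2)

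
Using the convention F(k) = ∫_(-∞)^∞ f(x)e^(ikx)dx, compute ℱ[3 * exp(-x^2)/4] 3 * sqrt(pi) * exp(-k^2/4)/4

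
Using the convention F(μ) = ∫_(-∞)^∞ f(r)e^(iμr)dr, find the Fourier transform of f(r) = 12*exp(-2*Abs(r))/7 48/(7*(μ^2 + 4))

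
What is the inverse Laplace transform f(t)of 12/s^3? 6 * t^2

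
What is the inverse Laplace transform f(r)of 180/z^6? 3 * r^5/2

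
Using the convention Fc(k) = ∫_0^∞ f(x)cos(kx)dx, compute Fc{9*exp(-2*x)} 18/(k^2 + 4)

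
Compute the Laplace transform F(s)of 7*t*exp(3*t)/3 7/(3*(s - 3)^2)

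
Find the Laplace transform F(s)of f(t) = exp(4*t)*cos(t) (s - 4)/((s - 4)^2+1)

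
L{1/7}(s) 1/(7 * s)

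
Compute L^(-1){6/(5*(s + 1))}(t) 6*exp(-t)/5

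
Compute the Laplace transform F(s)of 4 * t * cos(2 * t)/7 4 * (s^2-4)/(7 * (s^2 + 4)^2)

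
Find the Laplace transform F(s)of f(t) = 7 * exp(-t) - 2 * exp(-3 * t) 7/(s + 1) - 2/(s + 3)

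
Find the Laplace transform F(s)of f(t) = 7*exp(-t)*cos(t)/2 7*(s + 1)/(2*((s + 1)^2 + 1))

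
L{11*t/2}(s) 11/(2*s^2) 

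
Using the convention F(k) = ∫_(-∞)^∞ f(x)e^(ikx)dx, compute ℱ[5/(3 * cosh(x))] 5 * pi/(3 * cosh(pi * k/2))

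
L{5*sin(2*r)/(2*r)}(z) 5*atan(2/z)/2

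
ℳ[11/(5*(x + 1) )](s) 11*pi*csc(pi*s) /5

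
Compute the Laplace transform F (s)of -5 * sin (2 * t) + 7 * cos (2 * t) 7 * s/ (s^2 + 4) - 10/ (s^2 + 4)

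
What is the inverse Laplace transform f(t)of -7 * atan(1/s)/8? -7 * sin(t)/(8 * t)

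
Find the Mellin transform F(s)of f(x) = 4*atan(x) -2*pi*sec(pi*s/2)/s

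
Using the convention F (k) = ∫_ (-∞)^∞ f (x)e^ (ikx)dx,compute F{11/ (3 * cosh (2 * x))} 11 * pi/ (6 * cosh (pi * k/4))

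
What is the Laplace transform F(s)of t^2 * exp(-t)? 2/(s+1)^3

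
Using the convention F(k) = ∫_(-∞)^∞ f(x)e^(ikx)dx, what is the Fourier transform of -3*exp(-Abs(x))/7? -6/(7*k^2 + 7)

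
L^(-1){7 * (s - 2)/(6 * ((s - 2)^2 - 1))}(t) 7 * exp(2 * t) * cosh(t)/6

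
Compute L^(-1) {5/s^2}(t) 5*t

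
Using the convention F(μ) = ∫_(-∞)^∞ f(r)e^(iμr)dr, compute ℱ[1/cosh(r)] pi/cosh(pi * μ/2)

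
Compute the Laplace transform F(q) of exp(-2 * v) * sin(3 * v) 3/((q + 2) ^2 + 9) 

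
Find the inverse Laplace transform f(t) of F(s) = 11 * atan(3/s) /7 11 * sin(3 * t) /(7 * t) 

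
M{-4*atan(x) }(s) 2*pi*sec(pi*s/2) /s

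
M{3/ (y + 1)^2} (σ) -3*pi*(σ - 1)/sin (pi*σ)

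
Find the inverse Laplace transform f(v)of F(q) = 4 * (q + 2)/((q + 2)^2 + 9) 4 * exp(-2 * v) * cos(3 * v)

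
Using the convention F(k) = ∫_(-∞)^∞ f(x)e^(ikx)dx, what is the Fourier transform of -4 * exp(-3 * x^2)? -4 * sqrt(3) * sqrt(pi) * exp(-k^2/12)/3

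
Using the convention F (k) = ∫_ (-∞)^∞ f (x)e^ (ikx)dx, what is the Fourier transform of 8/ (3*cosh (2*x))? 4*pi/ (3*cosh (pi*k/4))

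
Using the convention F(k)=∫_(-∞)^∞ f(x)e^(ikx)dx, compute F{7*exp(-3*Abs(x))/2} 21/(k^2 + 9)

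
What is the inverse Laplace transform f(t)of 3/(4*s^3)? 3*t^2/8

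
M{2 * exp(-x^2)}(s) gamma(s/2)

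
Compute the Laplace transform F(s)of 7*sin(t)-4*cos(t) 7/(s^2 + 1)-4*s/(s^2 + 1)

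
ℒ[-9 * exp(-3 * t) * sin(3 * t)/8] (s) -27/(8 * (s + 3)^2 + 72)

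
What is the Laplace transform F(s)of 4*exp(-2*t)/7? 4/(7*(s + 2))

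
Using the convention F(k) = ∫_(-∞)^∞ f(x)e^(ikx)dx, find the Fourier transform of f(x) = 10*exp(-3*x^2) 10*sqrt(3)*sqrt(pi)*exp(-k^2/12)/3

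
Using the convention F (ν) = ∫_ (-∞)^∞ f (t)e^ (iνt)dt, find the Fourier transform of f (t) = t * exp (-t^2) I * sqrt (pi) * ν * exp (-ν^2/4)/2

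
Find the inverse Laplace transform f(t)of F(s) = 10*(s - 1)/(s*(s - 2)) 10*exp(t)*cosh(t)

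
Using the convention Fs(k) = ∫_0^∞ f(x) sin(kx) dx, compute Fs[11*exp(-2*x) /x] 11*atan(k/2) 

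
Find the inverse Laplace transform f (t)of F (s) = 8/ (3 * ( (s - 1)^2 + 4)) 4 * exp (t) * sin (2 * t)/3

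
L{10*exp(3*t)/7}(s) 10/(7*(s - 3))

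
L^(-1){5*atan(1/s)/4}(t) 5*sin(t)/(4*t)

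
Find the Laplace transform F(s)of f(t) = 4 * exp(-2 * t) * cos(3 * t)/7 4 * (s+2)/(7 * ((s+2)^2+9))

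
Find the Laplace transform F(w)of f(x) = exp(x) 1/(w - 1)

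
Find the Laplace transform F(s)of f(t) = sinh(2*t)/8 1/(4*(s^2-4))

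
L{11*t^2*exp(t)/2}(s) 11/(s - 1)^3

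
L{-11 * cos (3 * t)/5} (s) -11 * s/ (5 * s^2 + 45)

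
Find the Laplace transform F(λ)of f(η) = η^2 2/λ^3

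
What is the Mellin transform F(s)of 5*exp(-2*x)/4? 5*gamma(s)/(4*2^s)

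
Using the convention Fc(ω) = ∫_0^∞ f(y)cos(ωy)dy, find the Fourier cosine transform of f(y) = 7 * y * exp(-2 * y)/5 7 * (4 - ω^2)/(5 * (ω^2 + 4)^2)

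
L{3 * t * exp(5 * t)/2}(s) 3/(2 * (s - 5)^2)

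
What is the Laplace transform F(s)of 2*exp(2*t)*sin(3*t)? 6/((s - 2)^2 + 9)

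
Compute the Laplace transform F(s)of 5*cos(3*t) 5*s/(s^2 + 9)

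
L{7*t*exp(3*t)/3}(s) 7/(3*(s - 3)^2)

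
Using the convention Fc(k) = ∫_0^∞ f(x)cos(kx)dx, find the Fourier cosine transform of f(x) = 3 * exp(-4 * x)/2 6/(k^2 + 16)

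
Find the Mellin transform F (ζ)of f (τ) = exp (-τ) gamma (ζ)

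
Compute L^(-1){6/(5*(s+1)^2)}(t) 6*t*exp(-t)/5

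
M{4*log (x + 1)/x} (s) -4*pi*csc (pi*s)/ (s - 1)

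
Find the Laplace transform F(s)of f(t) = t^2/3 2/(3 * s^3)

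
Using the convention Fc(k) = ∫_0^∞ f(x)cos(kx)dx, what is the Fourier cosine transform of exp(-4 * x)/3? 4/(3 * (k^2 + 16))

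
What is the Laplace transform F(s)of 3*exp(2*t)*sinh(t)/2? 3/(2*((s - 2)^2 - 1))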